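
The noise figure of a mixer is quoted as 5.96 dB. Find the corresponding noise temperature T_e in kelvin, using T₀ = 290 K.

F = 10^(5.96/10) = 3.94457
T_e = (F − 1)·T₀ = (3.94457 − 1) × 290 = 854 K

854 K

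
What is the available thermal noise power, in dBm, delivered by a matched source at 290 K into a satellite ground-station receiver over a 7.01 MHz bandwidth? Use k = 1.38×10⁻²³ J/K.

−105.5 dBm

P_n = kTB = 1.38×10⁻²³ × 290 × 7.01×10⁶ = 2.81×10⁻¹⁴ W
In dBm: 10 log₁₀(2.81×10⁻¹⁴ / 10⁻³) = −105.5 dBm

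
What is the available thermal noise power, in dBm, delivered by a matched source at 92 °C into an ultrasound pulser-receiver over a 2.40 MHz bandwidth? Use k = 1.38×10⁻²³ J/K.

−109.2 dBm

T = 92 °C + 273.15 = 365.15 K
P_n = kTB = 1.38×10⁻²³ × 365.15 × 2.40×10⁶ = 1.21×10⁻¹⁴ W
In dBm: 10 log₁₀(1.21×10⁻¹⁴ / 10⁻³) = −109.2 dBm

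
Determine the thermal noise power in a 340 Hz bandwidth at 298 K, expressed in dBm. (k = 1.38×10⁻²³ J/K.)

P_n = kTB = 1.38×10⁻²³ × 298 × 3.40×10² = 1.40×10⁻¹⁸ W
In dBm: 10 log₁₀(1.40×10⁻¹⁸ / 10⁻³) = −148.5 dBm

−148.5 dBm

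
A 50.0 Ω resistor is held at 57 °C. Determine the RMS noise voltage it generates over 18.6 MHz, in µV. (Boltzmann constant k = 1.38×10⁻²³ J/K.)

4.12 µV

T = 57 °C + 273.15 = 330.15 K
V_n = √(4kTRB)
4kTRB = 4 × 1.38×10⁻²³ × 330.15 × 5.00×10¹ × 1.86×10⁷ = 1.69×10⁻¹¹ V²
V_n = √(1.69×10⁻¹¹) = 4.12×10⁻⁶ V = 4.12 µV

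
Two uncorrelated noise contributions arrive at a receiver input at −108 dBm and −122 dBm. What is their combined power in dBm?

Convert to linear, add, convert back:
P₁ = 1.58×10⁻¹⁴ W, P₂ = 6.31×10⁻¹⁶ W
P_tot = 1.65×10⁻¹⁴ W → 10 log₁₀(P_tot / 10⁻³) = −107.8 dBm

−107.8 dBm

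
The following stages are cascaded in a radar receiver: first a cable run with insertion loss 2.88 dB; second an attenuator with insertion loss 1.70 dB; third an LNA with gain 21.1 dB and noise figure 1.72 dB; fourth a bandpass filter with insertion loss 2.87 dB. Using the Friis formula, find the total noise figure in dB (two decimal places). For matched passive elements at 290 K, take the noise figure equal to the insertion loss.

6.32 dB

Convert to linear (a loss of L dB is a gain of −L dB): F_i = 10^(NF_i/10), G_i = 10^(G_i,dB/10)
  Stage 1: F_1 = 10^(2.88/10) = 1.941, G_1 = 10^(−2.88/10) = 0.5152
  Stage 2: F_2 = 10^(1.70/10) = 1.479, G_2 = 10^(−1.70/10) = 0.6761
  Stage 3: F_3 = 10^(1.72/10) = 1.486, G_3 = 10^(21.1/10) = 128.8
  Stage 4: F_4 = 10^(2.87/10) = 1.936, G_4 = 10^(−2.87/10) = 0.5164
Friis cascade:
  F = 1.941 + (1.479 − 1)/0.5152 + (1.486 − 1)/0.3483 + (1.936 − 1)/44.87 = 4.287
NF = 10 log₁₀(4.287) = 6.32 dB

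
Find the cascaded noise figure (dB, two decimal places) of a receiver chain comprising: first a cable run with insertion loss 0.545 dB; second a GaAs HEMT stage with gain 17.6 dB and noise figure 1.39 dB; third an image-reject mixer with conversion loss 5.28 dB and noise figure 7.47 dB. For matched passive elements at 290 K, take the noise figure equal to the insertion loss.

2.18 dB

Convert to linear (a loss of L dB is a gain of −L dB): F_i = 10^(NF_i/10), G_i = 10^(G_i,dB/10)
  Stage 1: F_1 = 10^(0.545/10) = 1.134, G_1 = 10^(−0.545/10) = 0.8821
  Stage 2: F_2 = 10^(1.39/10) = 1.377, G_2 = 10^(17.6/10) = 57.54
  Stage 3: F_3 = 10^(7.47/10) = 5.585, G_3 = 10^(−5.28/10) = 0.2965
Friis cascade:
  F = 1.134 + (1.377 − 1)/0.8821 + (5.585 − 1)/50.76 = 1.652
NF = 10 log₁₀(1.652) = 2.18 dB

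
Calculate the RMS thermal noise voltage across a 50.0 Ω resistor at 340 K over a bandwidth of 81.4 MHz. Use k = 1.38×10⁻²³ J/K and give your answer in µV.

8.74 µV

V_n = √(4kTRB)
4kTRB = 4 × 1.38×10⁻²³ × 340 × 5.00×10¹ × 8.14×10⁷ = 7.64×10⁻¹¹ V²
V_n = √(7.64×10⁻¹¹) = 8.74×10⁻⁶ V = 8.74 µV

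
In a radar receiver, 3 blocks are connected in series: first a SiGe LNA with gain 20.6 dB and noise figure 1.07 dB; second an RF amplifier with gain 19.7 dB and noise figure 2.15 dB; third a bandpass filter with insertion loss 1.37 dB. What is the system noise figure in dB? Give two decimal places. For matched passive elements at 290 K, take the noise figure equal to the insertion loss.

1.09 dB

Convert to linear (a loss of L dB is a gain of −L dB): F_i = 10^(NF_i/10), G_i = 10^(G_i,dB/10)
  Stage 1: F_1 = 10^(1.07/10) = 1.279, G_1 = 10^(20.6/10) = 114.8
  Stage 2: F_2 = 10^(2.15/10) = 1.641, G_2 = 10^(19.7/10) = 93.33
  Stage 3: F_3 = 10^(1.37/10) = 1.371, G_3 = 10^(−1.37/10) = 0.7295
Friis cascade:
  F = 1.279 + (1.641 − 1)/114.8 + (1.371 − 1)/1.072×10⁴ = 1.285
NF = 10 log₁₀(1.285) = 1.09 dB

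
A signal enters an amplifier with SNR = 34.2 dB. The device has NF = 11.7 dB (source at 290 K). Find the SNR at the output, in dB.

By definition F = SNR_in/SNR_out, so in dB: SNR_out = SNR_in − NF
SNR_out = 34.2 − 11.7 = 22.5 dB

22.5 dB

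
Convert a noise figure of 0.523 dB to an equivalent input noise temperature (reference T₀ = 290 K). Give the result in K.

F = 10^(0.523/10) = 1.12798
T_e = (F − 1)·T₀ = (1.12798 − 1) × 290 = 37.1 K

37.1 K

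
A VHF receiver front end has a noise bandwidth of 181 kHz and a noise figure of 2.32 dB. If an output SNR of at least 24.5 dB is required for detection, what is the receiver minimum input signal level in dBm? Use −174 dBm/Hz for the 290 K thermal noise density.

Sensitivity = −174 + 10 log₁₀(B) + NF + SNR_min
= −174 + 52.58 + 2.32 + 24.5
= −94.60 dBm → −94.6 dBm

−94.6 dBm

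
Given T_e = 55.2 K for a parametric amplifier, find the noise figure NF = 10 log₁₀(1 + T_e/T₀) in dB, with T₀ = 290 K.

0.757 dB

F = 1 + T_e/T₀ = 1 + 55.2/290 = 1.19034
NF = 10 log₁₀(1.19034) = 0.757 dB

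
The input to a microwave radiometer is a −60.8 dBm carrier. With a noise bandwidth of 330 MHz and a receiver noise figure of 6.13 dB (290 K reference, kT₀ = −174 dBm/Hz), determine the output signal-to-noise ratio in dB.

Noise floor: N = −174 + 10 log₁₀(B) + NF
10 log₁₀(3.30×10⁸) = 85.19 dB
N = −174 + 85.19 + 6.13 = −82.68 dBm
SNR = P_sig − N = −60.8 − (−82.68) = 21.88 dB → 21.9 dB

21.9 dB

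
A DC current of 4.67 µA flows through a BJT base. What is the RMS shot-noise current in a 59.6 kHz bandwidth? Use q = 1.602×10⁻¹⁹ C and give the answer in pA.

299 pA

I_n = √(2qI·B)
2qI·B = 2 × 1.602×10⁻¹⁹ × 4.67×10⁻⁶ × 5.96×10⁴ = 8.92×10⁻²⁰ A²
I_n = √(8.92×10⁻²⁰) = 2.99×10⁻¹⁰ A = 299 pA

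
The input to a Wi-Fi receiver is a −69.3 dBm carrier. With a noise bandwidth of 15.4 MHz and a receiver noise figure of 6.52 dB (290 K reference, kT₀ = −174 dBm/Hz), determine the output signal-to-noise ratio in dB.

26.3 dB

Noise floor: N = −174 + 10 log₁₀(B) + NF
10 log₁₀(1.54×10⁷) = 71.88 dB
N = −174 + 71.88 + 6.52 = −95.60 dBm
SNR = P_sig − N = −69.3 − (−95.60) = 26.30 dB → 26.3 dB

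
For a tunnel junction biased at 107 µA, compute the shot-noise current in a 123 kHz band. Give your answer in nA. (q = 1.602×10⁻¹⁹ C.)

2.05 nA

I_n = √(2qI·B)
2qI·B = 2 × 1.602×10⁻¹⁹ × 1.07×10⁻⁴ × 1.23×10⁵ = 4.22×10⁻¹⁸ A²
I_n = √(4.22×10⁻¹⁸) = 2.05×10⁻⁹ A = 2.05 nA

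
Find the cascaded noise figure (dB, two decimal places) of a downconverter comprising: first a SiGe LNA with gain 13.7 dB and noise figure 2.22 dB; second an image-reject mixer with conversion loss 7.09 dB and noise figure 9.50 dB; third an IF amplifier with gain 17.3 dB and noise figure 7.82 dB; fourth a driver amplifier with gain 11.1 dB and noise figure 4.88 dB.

Convert to linear (a loss of L dB is a gain of −L dB): F_i = 10^(NF_i/10), G_i = 10^(G_i,dB/10)
  Stage 1: F_1 = 10^(2.22/10) = 1.667, G_1 = 10^(13.7/10) = 23.44
  Stage 2: F_2 = 10^(9.50/10) = 8.913, G_2 = 10^(−7.09/10) = 0.1954
  Stage 3: F_3 = 10^(7.82/10) = 6.053, G_3 = 10^(17.3/10) = 53.70
  Stage 4: F_4 = 10^(4.88/10) = 3.076, G_4 = 10^(11.1/10) = 12.88
Friis cascade:
  F = 1.667 + (8.913 − 1)/23.44 + (6.053 − 1)/4.581 + (3.076 − 1)/246.0 = 3.116
NF = 10 log₁₀(3.116) = 4.94 dB

4.94 dB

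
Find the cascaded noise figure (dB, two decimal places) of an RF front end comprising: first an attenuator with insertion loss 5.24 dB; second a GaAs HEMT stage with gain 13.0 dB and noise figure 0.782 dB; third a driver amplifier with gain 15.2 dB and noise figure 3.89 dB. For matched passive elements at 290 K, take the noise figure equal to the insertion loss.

6.28 dB

Convert to linear (a loss of L dB is a gain of −L dB): F_i = 10^(NF_i/10), G_i = 10^(G_i,dB/10)
  Stage 1: F_1 = 10^(5.24/10) = 3.342, G_1 = 10^(−5.24/10) = 0.2992
  Stage 2: F_2 = 10^(0.782/10) = 1.197, G_2 = 10^(13.0/10) = 19.95
  Stage 3: F_3 = 10^(3.89/10) = 2.449, G_3 = 10^(15.2/10) = 33.11
Friis cascade:
  F = 3.342 + (1.197 − 1)/0.2992 + (2.449 − 1)/5.970 = 4.244
NF = 10 log₁₀(4.244) = 6.28 dB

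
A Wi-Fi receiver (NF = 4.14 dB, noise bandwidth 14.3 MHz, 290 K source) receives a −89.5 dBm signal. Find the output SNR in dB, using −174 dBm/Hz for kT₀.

Noise floor: N = −174 + 10 log₁₀(B) + NF
10 log₁₀(1.43×10⁷) = 71.55 dB
N = −174 + 71.55 + 4.14 = −98.31 dBm
SNR = P_sig − N = −89.5 − (−98.31) = 8.81 dB → 8.8 dB

8.8 dB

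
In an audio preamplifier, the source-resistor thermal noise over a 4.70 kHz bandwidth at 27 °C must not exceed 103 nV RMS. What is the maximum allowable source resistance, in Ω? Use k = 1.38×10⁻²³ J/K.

136 Ω

T = 27 °C + 273.15 = 300.15 K
Johnson–Nyquist: V_n = √(4kTRB) ⇒ R = V_n² / (4kTB)
4kTB = 4 × 1.38×10⁻²³ × 300.15 × 4.70×10³ = 7.79×10⁻¹⁷
R = (1.03×10⁻⁷)² / 7.79×10⁻¹⁷ = 1.36×10² Ω = 136 Ω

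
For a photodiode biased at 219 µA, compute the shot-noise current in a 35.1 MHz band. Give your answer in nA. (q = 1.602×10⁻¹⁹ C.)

49.6 nA

I_n = √(2qI·B)
2qI·B = 2 × 1.602×10⁻¹⁹ × 2.19×10⁻⁴ × 3.51×10⁷ = 2.46×10⁻¹⁵ A²
I_n = √(2.46×10⁻¹⁵) = 4.96×10⁻⁸ A = 49.6 nA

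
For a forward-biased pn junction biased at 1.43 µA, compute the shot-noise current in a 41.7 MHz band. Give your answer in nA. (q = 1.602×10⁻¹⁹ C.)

4.37 nA

I_n = √(2qI·B)
2qI·B = 2 × 1.602×10⁻¹⁹ × 1.43×10⁻⁶ × 4.17×10⁷ = 1.91×10⁻¹⁷ A²
I_n = √(1.91×10⁻¹⁷) = 4.37×10⁻⁹ A = 4.37 nA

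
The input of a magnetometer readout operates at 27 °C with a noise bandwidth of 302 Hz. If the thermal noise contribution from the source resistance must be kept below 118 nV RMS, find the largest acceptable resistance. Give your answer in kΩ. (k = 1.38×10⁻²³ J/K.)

T = 27 °C + 273.15 = 300.15 K
Johnson–Nyquist: V_n = √(4kTRB) ⇒ R = V_n² / (4kTB)
4kTB = 4 × 1.38×10⁻²³ × 300.15 × 3.02×10² = 5.00×10⁻¹⁸
R = (1.18×10⁻⁷)² / 5.00×10⁻¹⁸ = 2.78×10³ Ω = 2.78 kΩ

2.78 kΩ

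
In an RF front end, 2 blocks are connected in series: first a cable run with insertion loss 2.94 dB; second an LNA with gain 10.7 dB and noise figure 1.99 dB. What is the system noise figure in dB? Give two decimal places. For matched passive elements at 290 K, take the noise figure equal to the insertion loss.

4.93 dB

Convert to linear (a loss of L dB is a gain of −L dB): F_i = 10^(NF_i/10), G_i = 10^(G_i,dB/10)
  Stage 1: F_1 = 10^(2.94/10) = 1.968, G_1 = 10^(−2.94/10) = 0.5082
  Stage 2: F_2 = 10^(1.99/10) = 1.581, G_2 = 10^(10.7/10) = 11.75
Friis cascade:
  F = 1.968 + (1.581 − 1)/0.5082 = 3.112
NF = 10 log₁₀(3.112) = 4.93 dB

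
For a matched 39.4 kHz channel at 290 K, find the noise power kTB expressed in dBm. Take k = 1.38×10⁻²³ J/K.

P_n = kTB = 1.38×10⁻²³ × 290 × 3.94×10⁴ = 1.58×10⁻¹⁶ W
In dBm: 10 log₁₀(1.58×10⁻¹⁶ / 10⁻³) = −128.0 dBm

−128.0 dBm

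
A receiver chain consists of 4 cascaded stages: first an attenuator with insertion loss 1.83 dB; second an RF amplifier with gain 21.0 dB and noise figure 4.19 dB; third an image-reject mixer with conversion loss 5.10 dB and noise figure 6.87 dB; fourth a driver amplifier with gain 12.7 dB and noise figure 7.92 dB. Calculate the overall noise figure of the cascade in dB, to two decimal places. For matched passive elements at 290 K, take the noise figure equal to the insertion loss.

Convert to linear (a loss of L dB is a gain of −L dB): F_i = 10^(NF_i/10), G_i = 10^(G_i,dB/10)
  Stage 1: F_1 = 10^(1.83/10) = 1.524, G_1 = 10^(−1.83/10) = 0.6561
  Stage 2: F_2 = 10^(4.19/10) = 2.624, G_2 = 10^(21.0/10) = 125.9
  Stage 3: F_3 = 10^(6.87/10) = 4.864, G_3 = 10^(−5.10/10) = 0.3090
  Stage 4: F_4 = 10^(7.92/10) = 6.194, G_4 = 10^(12.7/10) = 18.62
Friis cascade:
  F = 1.524 + (2.624 − 1)/0.6561 + (4.864 − 1)/82.60 + (6.194 − 1)/25.53 = 4.250
NF = 10 log₁₀(4.250) = 6.28 dB

6.28 dB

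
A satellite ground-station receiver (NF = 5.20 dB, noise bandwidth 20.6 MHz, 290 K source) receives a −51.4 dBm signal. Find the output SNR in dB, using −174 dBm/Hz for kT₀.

Noise floor: N = −174 + 10 log₁₀(B) + NF
10 log₁₀(2.06×10⁷) = 73.14 dB
N = −174 + 73.14 + 5.20 = −95.66 dBm
SNR = P_sig − N = −51.4 − (−95.66) = 44.26 dB → 44.3 dB

44.3 dB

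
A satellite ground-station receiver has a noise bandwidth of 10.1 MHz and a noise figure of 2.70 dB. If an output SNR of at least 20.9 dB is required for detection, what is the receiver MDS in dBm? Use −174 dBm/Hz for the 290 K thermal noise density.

Sensitivity = −174 + 10 log₁₀(B) + NF + SNR_min
= −174 + 70.04 + 2.70 + 20.9
= −80.36 dBm → −80.4 dBm

−80.4 dBm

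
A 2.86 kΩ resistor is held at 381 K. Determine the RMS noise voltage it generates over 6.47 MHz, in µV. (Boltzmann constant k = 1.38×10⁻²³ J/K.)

V_n = √(4kTRB)
4kTRB = 4 × 1.38×10⁻²³ × 381 × 2.86×10³ × 6.47×10⁶ = 3.89×10⁻¹⁰ V²
V_n = √(3.89×10⁻¹⁰) = 1.97×10⁻⁵ V = 19.7 µV

19.7 µV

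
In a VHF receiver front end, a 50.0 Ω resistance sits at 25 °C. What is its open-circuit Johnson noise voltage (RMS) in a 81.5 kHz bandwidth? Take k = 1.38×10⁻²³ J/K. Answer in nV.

T = 25 °C + 273.15 = 298.15 K
V_n = √(4kTRB)
4kTRB = 4 × 1.38×10⁻²³ × 298.15 × 5.00×10¹ × 8.15×10⁴ = 6.71×10⁻¹⁴ V²
V_n = √(6.71×10⁻¹⁴) = 2.59×10⁻⁷ V = 259 nV

259 nV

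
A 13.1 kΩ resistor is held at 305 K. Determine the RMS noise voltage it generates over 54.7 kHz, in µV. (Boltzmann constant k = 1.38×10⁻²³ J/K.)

3.47 µV

V_n = √(4kTRB)
4kTRB = 4 × 1.38×10⁻²³ × 305 × 1.31×10⁴ × 5.47×10⁴ = 1.21×10⁻¹¹ V²
V_n = √(1.21×10⁻¹¹) = 3.47×10⁻⁶ V = 3.47 µV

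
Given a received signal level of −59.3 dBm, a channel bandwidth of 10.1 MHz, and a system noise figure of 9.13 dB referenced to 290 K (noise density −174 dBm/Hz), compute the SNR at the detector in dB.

Noise floor: N = −174 + 10 log₁₀(B) + NF
10 log₁₀(1.01×10⁷) = 70.04 dB
N = −174 + 70.04 + 9.13 = −94.83 dBm
SNR = P_sig − N = −59.3 − (−94.83) = 35.53 dB → 35.5 dB

35.5 dB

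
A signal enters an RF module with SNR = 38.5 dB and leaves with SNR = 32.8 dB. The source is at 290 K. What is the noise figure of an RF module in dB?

5.7 dB

NF (dB) = SNR_in(dB) − SNR_out(dB) when the source is at T₀
NF = 38.5 − 32.8 = 5.7 dB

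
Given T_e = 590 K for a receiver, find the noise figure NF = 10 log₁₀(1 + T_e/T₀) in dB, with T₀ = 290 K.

4.82 dB

F = 1 + T_e/T₀ = 1 + 590/290 = 3.03448
NF = 10 log₁₀(3.03448) = 4.82 dB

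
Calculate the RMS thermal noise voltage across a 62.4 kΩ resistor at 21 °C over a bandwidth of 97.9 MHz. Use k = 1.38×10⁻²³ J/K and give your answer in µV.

315 µV

T = 21 °C + 273.15 = 294.15 K
V_n = √(4kTRB)
4kTRB = 4 × 1.38×10⁻²³ × 294.15 × 6.24×10⁴ × 9.79×10⁷ = 9.92×10⁻⁸ V²
V_n = √(9.92×10⁻⁸) = 3.15×10⁻⁴ V = 315 µV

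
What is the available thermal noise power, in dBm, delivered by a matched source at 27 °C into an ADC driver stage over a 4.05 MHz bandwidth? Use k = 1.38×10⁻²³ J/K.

−107.8 dBm

T = 27 °C + 273.15 = 300.15 K
P_n = kTB = 1.38×10⁻²³ × 300.15 × 4.05×10⁶ = 1.68×10⁻¹⁴ W
In dBm: 10 log₁₀(1.68×10⁻¹⁴ / 10⁻³) = −107.8 dBm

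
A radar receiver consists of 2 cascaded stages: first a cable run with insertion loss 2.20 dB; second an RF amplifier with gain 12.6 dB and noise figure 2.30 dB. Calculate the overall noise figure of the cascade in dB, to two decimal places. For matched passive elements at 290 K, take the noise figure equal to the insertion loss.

4.50 dB

Convert to linear (a loss of L dB is a gain of −L dB): F_i = 10^(NF_i/10), G_i = 10^(G_i,dB/10)
  Stage 1: F_1 = 10^(2.20/10) = 1.660, G_1 = 10^(−2.20/10) = 0.6026
  Stage 2: F_2 = 10^(2.30/10) = 1.698, G_2 = 10^(12.6/10) = 18.20
Friis cascade:
  F = 1.660 + (1.698 − 1)/0.6026 = 2.818
NF = 10 log₁₀(2.818) = 4.50 dB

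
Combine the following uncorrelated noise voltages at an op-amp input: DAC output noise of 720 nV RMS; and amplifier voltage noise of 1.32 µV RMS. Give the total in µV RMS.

Uncorrelated sources add in power (mean-square): V_tot = √(ΣV_i²)
V_tot = √[(7.20×10⁻⁷)² + (1.32×10⁻⁶)²] = 1.50×10⁻⁶ V = 1.50 µV

1.50 µV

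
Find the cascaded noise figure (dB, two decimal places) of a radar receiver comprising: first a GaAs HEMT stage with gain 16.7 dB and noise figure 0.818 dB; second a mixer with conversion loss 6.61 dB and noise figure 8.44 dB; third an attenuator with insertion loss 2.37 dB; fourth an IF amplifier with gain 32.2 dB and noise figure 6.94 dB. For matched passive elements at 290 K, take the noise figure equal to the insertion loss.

3.17 dB

Convert to linear (a loss of L dB is a gain of −L dB): F_i = 10^(NF_i/10), G_i = 10^(G_i,dB/10)
  Stage 1: F_1 = 10^(0.818/10) = 1.207, G_1 = 10^(16.7/10) = 46.77
  Stage 2: F_2 = 10^(8.44/10) = 6.982, G_2 = 10^(−6.61/10) = 0.2183
  Stage 3: F_3 = 10^(2.37/10) = 1.726, G_3 = 10^(−2.37/10) = 0.5794
  Stage 4: F_4 = 10^(6.94/10) = 4.943, G_4 = 10^(32.2/10) = 1660
Friis cascade:
  F = 1.207 + (6.982 − 1)/46.77 + (1.726 − 1)/10.21 + (4.943 − 1)/5.916 = 2.073
NF = 10 log₁₀(2.073) = 3.17 dB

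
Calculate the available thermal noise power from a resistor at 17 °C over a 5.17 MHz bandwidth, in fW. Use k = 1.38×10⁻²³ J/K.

20.7 fW

T = 17 °C + 273.15 = 290.15 K
P_n = kTB = 1.38×10⁻²³ × 290.15 × 5.17×10⁶ = 2.07×10⁻¹⁴ W = 20.7 fW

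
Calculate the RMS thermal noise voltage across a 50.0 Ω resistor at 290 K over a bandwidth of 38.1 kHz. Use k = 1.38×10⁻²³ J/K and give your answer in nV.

V_n = √(4kTRB)
4kTRB = 4 × 1.38×10⁻²³ × 290 × 5.00×10¹ × 3.81×10⁴ = 3.05×10⁻¹⁴ V²
V_n = √(3.05×10⁻¹⁴) = 1.75×10⁻⁷ V = 175 nV

175 nV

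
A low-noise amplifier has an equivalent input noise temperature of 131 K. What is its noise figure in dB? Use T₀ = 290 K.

F = 1 + T_e/T₀ = 1 + 131/290 = 1.45172
NF = 10 log₁₀(1.45172) = 1.62 dB

1.62 dB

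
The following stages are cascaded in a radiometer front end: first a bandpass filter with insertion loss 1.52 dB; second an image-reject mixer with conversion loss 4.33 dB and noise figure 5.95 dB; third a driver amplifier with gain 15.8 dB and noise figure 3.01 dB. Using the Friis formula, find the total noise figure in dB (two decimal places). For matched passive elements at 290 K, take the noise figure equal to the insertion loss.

9.75 dB

Convert to linear (a loss of L dB is a gain of −L dB): F_i = 10^(NF_i/10), G_i = 10^(G_i,dB/10)
  Stage 1: F_1 = 10^(1.52/10) = 1.419, G_1 = 10^(−1.52/10) = 0.7047
  Stage 2: F_2 = 10^(5.95/10) = 3.936, G_2 = 10^(−4.33/10) = 0.3690
  Stage 3: F_3 = 10^(3.01/10) = 2.000, G_3 = 10^(15.8/10) = 38.02
Friis cascade:
  F = 1.419 + (3.936 − 1)/0.7047 + (2.000 − 1)/0.2600 = 9.430
NF = 10 log₁₀(9.430) = 9.75 dB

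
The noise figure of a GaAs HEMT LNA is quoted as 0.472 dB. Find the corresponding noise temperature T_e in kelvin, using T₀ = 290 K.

33.3 K

F = 10^(0.472/10) = 1.11481
T_e = (F − 1)·T₀ = (1.11481 − 1) × 290 = 33.3 K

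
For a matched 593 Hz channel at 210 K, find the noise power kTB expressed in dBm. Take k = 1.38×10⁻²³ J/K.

P_n = kTB = 1.38×10⁻²³ × 210 × 5.93×10² = 1.72×10⁻¹⁸ W
In dBm: 10 log₁₀(1.72×10⁻¹⁸ / 10⁻³) = −147.6 dBm

−147.6 dBm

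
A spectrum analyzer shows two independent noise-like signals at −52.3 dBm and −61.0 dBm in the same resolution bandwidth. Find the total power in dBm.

Convert to linear, add, convert back:
P₁ = 5.89×10⁻⁹ W, P₂ = 7.94×10⁻¹⁰ W
P_tot = 6.68×10⁻⁹ W → 10 log₁₀(P_tot / 10⁻³) = −51.8 dBm

−51.8 dBm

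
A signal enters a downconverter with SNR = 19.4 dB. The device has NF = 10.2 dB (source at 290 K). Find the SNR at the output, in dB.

9.2 dB

By definition F = SNR_in/SNR_out, so in dB: SNR_out = SNR_in − NF
SNR_out = 19.4 − 10.2 = 9.2 dB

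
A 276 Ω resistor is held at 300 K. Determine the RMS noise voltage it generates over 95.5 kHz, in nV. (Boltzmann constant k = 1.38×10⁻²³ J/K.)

661 nV

V_n = √(4kTRB)
4kTRB = 4 × 1.38×10⁻²³ × 300 × 2.76×10² × 9.55×10⁴ = 4.36×10⁻¹³ V²
V_n = √(4.36×10⁻¹³) = 6.61×10⁻⁷ V = 661 nV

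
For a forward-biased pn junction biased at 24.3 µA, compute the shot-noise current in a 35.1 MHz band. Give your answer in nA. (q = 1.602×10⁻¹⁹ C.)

16.5 nA

I_n = √(2qI·B)
2qI·B = 2 × 1.602×10⁻¹⁹ × 2.43×10⁻⁵ × 3.51×10⁷ = 2.73×10⁻¹⁶ A²
I_n = √(2.73×10⁻¹⁶) = 1.65×10⁻⁸ A = 16.5 nA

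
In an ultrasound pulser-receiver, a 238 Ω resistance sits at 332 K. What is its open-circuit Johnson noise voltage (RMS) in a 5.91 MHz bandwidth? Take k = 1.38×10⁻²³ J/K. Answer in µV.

V_n = √(4kTRB)
4kTRB = 4 × 1.38×10⁻²³ × 332 × 2.38×10² × 5.91×10⁶ = 2.58×10⁻¹¹ V²
V_n = √(2.58×10⁻¹¹) = 5.08×10⁻⁶ V = 5.08 µV

5.08 µV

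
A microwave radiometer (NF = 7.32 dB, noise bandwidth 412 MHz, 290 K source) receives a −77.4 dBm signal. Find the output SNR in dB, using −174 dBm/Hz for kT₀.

Noise floor: N = −174 + 10 log₁₀(B) + NF
10 log₁₀(4.12×10⁸) = 86.15 dB
N = −174 + 86.15 + 7.32 = −80.53 dBm
SNR = P_sig − N = −77.4 − (−80.53) = 3.13 dB → 3.1 dB

3.1 dB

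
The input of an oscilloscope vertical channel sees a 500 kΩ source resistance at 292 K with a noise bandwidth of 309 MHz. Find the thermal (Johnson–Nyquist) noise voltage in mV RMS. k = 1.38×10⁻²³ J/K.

1.58 mV

V_n = √(4kTRB)
4kTRB = 4 × 1.38×10⁻²³ × 292 × 5.00×10⁵ × 3.09×10⁸ = 2.49×10⁻⁶ V²
V_n = √(2.49×10⁻⁶) = 1.58×10⁻³ V = 1.58 mV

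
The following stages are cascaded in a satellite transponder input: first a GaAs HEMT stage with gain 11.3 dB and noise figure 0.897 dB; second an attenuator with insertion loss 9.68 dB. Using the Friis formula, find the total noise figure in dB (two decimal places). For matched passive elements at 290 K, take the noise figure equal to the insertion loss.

Convert to linear (a loss of L dB is a gain of −L dB): F_i = 10^(NF_i/10), G_i = 10^(G_i,dB/10)
  Stage 1: F_1 = 10^(0.897/10) = 1.229, G_1 = 10^(11.3/10) = 13.49
  Stage 2: F_2 = 10^(9.68/10) = 9.290, G_2 = 10^(−9.68/10) = 0.1076
Friis cascade:
  F = 1.229 + (9.290 − 1)/13.49 = 1.844
NF = 10 log₁₀(1.844) = 2.66 dB

2.66 dB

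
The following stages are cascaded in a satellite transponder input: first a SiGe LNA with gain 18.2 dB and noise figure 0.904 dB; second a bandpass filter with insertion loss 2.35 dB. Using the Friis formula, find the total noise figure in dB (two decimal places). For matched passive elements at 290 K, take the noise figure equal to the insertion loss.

Convert to linear (a loss of L dB is a gain of −L dB): F_i = 10^(NF_i/10), G_i = 10^(G_i,dB/10)
  Stage 1: F_1 = 10^(0.904/10) = 1.231, G_1 = 10^(18.2/10) = 66.07
  Stage 2: F_2 = 10^(2.35/10) = 1.718, G_2 = 10^(−2.35/10) = 0.5821
Friis cascade:
  F = 1.231 + (1.718 − 1)/66.07 = 1.242
NF = 10 log₁₀(1.242) = 0.94 dB

0.94 dB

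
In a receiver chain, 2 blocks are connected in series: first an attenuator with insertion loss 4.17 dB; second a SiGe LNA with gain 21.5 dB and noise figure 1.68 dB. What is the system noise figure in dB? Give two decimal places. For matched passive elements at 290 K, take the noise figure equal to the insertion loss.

5.85 dB

Convert to linear (a loss of L dB is a gain of −L dB): F_i = 10^(NF_i/10), G_i = 10^(G_i,dB/10)
  Stage 1: F_1 = 10^(4.17/10) = 2.612, G_1 = 10^(−4.17/10) = 0.3828
  Stage 2: F_2 = 10^(1.68/10) = 1.472, G_2 = 10^(21.5/10) = 141.3
Friis cascade:
  F = 2.612 + (1.472 − 1)/0.3828 = 3.846
NF = 10 log₁₀(3.846) = 5.85 dB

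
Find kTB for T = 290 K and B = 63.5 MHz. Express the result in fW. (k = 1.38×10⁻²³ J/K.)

P_n = kTB = 1.38×10⁻²³ × 290 × 6.35×10⁷ = 2.54×10⁻¹³ W = 254 fW

254 fW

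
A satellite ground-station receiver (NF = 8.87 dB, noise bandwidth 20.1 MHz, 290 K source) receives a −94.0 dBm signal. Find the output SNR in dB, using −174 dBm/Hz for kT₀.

−1.9 dB

Noise floor: N = −174 + 10 log₁₀(B) + NF
10 log₁₀(2.01×10⁷) = 73.03 dB
N = −174 + 73.03 + 8.87 = −92.10 dBm
SNR = P_sig − N = −94.0 − (−92.10) = −1.90 dB → −1.9 dB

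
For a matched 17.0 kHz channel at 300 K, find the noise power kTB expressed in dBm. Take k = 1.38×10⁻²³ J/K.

−131.5 dBm

P_n = kTB = 1.38×10⁻²³ × 300 × 1.70×10⁴ = 7.04×10⁻¹⁷ W
In dBm: 10 log₁₀(7.04×10⁻¹⁷ / 10⁻³) = −131.5 dBm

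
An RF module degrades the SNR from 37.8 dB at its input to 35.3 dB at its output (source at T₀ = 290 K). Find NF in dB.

NF (dB) = SNR_in(dB) − SNR_out(dB) when the source is at T₀
NF = 37.8 − 35.3 = 2.5 dB

2.5 dB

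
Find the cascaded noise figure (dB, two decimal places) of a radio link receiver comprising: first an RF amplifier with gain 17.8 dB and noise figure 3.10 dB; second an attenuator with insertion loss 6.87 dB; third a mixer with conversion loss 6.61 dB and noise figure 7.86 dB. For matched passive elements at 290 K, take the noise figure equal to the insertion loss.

4.01 dB

Convert to linear (a loss of L dB is a gain of −L dB): F_i = 10^(NF_i/10), G_i = 10^(G_i,dB/10)
  Stage 1: F_1 = 10^(3.10/10) = 2.042, G_1 = 10^(17.8/10) = 60.26
  Stage 2: F_2 = 10^(6.87/10) = 4.864, G_2 = 10^(−6.87/10) = 0.2056
  Stage 3: F_3 = 10^(7.86/10) = 6.109, G_3 = 10^(−6.61/10) = 0.2183
Friis cascade:
  F = 2.042 + (4.864 − 1)/60.26 + (6.109 − 1)/12.39 = 2.518
NF = 10 log₁₀(2.518) = 4.01 dB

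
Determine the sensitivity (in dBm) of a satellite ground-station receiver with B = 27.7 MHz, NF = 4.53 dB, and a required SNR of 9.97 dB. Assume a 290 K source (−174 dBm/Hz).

Sensitivity = −174 + 10 log₁₀(B) + NF + SNR_min
= −174 + 74.42 + 4.53 + 9.97
= −85.08 dBm → −85.1 dBm

−85.1 dBm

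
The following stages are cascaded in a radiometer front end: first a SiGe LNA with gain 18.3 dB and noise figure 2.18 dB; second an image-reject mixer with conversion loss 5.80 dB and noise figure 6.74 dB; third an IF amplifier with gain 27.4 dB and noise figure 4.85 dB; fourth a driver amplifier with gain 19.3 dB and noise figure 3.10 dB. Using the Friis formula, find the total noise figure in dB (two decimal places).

Convert to linear (a loss of L dB is a gain of −L dB): F_i = 10^(NF_i/10), G_i = 10^(G_i,dB/10)
  Stage 1: F_1 = 10^(2.18/10) = 1.652, G_1 = 10^(18.3/10) = 67.61
  Stage 2: F_2 = 10^(6.74/10) = 4.721, G_2 = 10^(−5.80/10) = 0.2630
  Stage 3: F_3 = 10^(4.85/10) = 3.055, G_3 = 10^(27.4/10) = 549.5
  Stage 4: F_4 = 10^(3.10/10) = 2.042, G_4 = 10^(19.3/10) = 85.11
Friis cascade:
  F = 1.652 + (4.721 − 1)/67.61 + (3.055 − 1)/17.78 + (2.042 − 1)/9772 = 1.823
NF = 10 log₁₀(1.823) = 2.61 dB

2.61 dB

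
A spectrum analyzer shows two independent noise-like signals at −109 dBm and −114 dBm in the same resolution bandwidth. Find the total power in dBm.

Convert to linear, add, convert back:
P₁ = 1.26×10⁻¹⁴ W, P₂ = 3.98×10⁻¹⁵ W
P_tot = 1.66×10⁻¹⁴ W → 10 log₁₀(P_tot / 10⁻³) = −107.8 dBm

−107.8 dBm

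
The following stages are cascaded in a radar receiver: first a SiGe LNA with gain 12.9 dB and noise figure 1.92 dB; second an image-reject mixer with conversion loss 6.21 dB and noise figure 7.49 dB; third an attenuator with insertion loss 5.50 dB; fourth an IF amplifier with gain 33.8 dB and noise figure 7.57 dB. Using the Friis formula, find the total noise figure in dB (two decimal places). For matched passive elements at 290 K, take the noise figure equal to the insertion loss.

7.73 dB

Convert to linear (a loss of L dB is a gain of −L dB): F_i = 10^(NF_i/10), G_i = 10^(G_i,dB/10)
  Stage 1: F_1 = 10^(1.92/10) = 1.556, G_1 = 10^(12.9/10) = 19.50
  Stage 2: F_2 = 10^(7.49/10) = 5.610, G_2 = 10^(−6.21/10) = 0.2393
  Stage 3: F_3 = 10^(5.50/10) = 3.548, G_3 = 10^(−5.50/10) = 0.2818
  Stage 4: F_4 = 10^(7.57/10) = 5.715, G_4 = 10^(33.8/10) = 2399
Friis cascade:
  F = 1.556 + (5.610 − 1)/19.50 + (3.548 − 1)/4.667 + (5.715 − 1)/1.315 = 5.923
NF = 10 log₁₀(5.923) = 7.73 dB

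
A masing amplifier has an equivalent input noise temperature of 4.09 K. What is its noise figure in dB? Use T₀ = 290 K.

F = 1 + T_e/T₀ = 1 + 4.09/290 = 1.0141
NF = 10 log₁₀(1.0141) = 0.061 dB

0.061 dB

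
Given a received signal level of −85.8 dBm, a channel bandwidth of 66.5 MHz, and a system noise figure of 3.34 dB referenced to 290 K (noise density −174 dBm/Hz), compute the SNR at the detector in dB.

6.6 dB

Noise floor: N = −174 + 10 log₁₀(B) + NF
10 log₁₀(6.65×10⁷) = 78.23 dB
N = −174 + 78.23 + 3.34 = −92.43 dBm
SNR = P_sig − N = −85.8 − (−92.43) = 6.63 dB → 6.6 dB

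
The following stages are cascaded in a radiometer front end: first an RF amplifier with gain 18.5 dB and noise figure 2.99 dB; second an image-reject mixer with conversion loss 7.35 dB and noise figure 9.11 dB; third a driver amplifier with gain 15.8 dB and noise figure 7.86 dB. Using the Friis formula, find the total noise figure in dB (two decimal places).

3.95 dB

Convert to linear (a loss of L dB is a gain of −L dB): F_i = 10^(NF_i/10), G_i = 10^(G_i,dB/10)
  Stage 1: F_1 = 10^(2.99/10) = 1.991, G_1 = 10^(18.5/10) = 70.79
  Stage 2: F_2 = 10^(9.11/10) = 8.147, G_2 = 10^(−7.35/10) = 0.1841
  Stage 3: F_3 = 10^(7.86/10) = 6.109, G_3 = 10^(15.8/10) = 38.02
Friis cascade:
  F = 1.991 + (8.147 − 1)/70.79 + (6.109 − 1)/13.03 = 2.484
NF = 10 log₁₀(2.484) = 3.95 dB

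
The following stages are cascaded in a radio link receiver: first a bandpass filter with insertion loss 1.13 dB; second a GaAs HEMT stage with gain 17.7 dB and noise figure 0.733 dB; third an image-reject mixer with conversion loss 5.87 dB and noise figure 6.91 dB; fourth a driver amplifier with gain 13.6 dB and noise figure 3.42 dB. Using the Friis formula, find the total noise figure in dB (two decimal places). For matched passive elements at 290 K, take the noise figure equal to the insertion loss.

Convert to linear (a loss of L dB is a gain of −L dB): F_i = 10^(NF_i/10), G_i = 10^(G_i,dB/10)
  Stage 1: F_1 = 10^(1.13/10) = 1.297, G_1 = 10^(−1.13/10) = 0.7709
  Stage 2: F_2 = 10^(0.733/10) = 1.184, G_2 = 10^(17.7/10) = 58.88
  Stage 3: F_3 = 10^(6.91/10) = 4.909, G_3 = 10^(−5.87/10) = 0.2588
  Stage 4: F_4 = 10^(3.42/10) = 2.198, G_4 = 10^(13.6/10) = 22.91
Friis cascade:
  F = 1.297 + (1.184 − 1)/0.7709 + (4.909 − 1)/45.39 + (2.198 − 1)/11.75 = 1.724
NF = 10 log₁₀(1.724) = 2.36 dB

2.36 dB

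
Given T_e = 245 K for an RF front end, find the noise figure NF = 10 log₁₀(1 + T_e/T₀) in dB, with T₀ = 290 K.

2.66 dB

F = 1 + T_e/T₀ = 1 + 245/290 = 1.84483
NF = 10 log₁₀(1.84483) = 2.66 dB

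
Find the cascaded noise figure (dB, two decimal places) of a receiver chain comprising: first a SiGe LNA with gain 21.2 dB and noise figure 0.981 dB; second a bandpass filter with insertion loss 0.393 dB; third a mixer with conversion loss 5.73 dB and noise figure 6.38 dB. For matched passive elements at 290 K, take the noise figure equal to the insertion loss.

Convert to linear (a loss of L dB is a gain of −L dB): F_i = 10^(NF_i/10), G_i = 10^(G_i,dB/10)
  Stage 1: F_1 = 10^(0.981/10) = 1.253, G_1 = 10^(21.2/10) = 131.8
  Stage 2: F_2 = 10^(0.393/10) = 1.095, G_2 = 10^(−0.393/10) = 0.9135
  Stage 3: F_3 = 10^(6.38/10) = 4.345, G_3 = 10^(−5.73/10) = 0.2673
Friis cascade:
  F = 1.253 + (1.095 − 1)/131.8 + (4.345 − 1)/120.4 = 1.282
NF = 10 log₁₀(1.282) = 1.08 dB

1.08 dB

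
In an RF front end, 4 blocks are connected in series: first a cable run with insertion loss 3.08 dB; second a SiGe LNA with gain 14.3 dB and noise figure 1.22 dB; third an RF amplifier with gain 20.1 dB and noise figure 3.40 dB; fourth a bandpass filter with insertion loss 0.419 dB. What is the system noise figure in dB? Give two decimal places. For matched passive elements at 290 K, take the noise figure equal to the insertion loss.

4.44 dB

Convert to linear (a loss of L dB is a gain of −L dB): F_i = 10^(NF_i/10), G_i = 10^(G_i,dB/10)
  Stage 1: F_1 = 10^(3.08/10) = 2.032, G_1 = 10^(−3.08/10) = 0.4920
  Stage 2: F_2 = 10^(1.22/10) = 1.324, G_2 = 10^(14.3/10) = 26.92
  Stage 3: F_3 = 10^(3.40/10) = 2.188, G_3 = 10^(20.1/10) = 102.3
  Stage 4: F_4 = 10^(0.419/10) = 1.101, G_4 = 10^(−0.419/10) = 0.9080
Friis cascade:
  F = 2.032 + (1.324 − 1)/0.4920 + (2.188 − 1)/13.24 + (1.101 − 1)/1355 = 2.781
NF = 10 log₁₀(2.781) = 4.44 dB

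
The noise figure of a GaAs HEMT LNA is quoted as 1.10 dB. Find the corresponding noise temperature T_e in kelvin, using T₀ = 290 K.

F = 10^(1.10/10) = 1.28825
T_e = (F − 1)·T₀ = (1.28825 − 1) × 290 = 83.6 K

83.6 K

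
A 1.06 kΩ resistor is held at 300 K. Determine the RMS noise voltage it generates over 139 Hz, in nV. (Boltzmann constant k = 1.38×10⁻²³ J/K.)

49.4 nV

V_n = √(4kTRB)
4kTRB = 4 × 1.38×10⁻²³ × 300 × 1.06×10³ × 1.39×10² = 2.44×10⁻¹⁵ V²
V_n = √(2.44×10⁻¹⁵) = 4.94×10⁻⁸ V = 49.4 nV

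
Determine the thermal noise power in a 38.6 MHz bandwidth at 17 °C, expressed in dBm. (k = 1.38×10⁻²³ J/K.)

T = 17 °C + 273.15 = 290.15 K
P_n = kTB = 1.38×10⁻²³ × 290.15 × 3.86×10⁷ = 1.55×10⁻¹³ W
In dBm: 10 log₁₀(1.55×10⁻¹³ / 10⁻³) = −98.1 dBm

−98.1 dBm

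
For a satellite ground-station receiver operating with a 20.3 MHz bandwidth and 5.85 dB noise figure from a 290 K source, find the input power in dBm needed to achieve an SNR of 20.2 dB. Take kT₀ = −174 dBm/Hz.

Sensitivity = −174 + 10 log₁₀(B) + NF + SNR_min
= −174 + 73.07 + 5.85 + 20.2
= −74.88 dBm → −74.9 dBm

−74.9 dBm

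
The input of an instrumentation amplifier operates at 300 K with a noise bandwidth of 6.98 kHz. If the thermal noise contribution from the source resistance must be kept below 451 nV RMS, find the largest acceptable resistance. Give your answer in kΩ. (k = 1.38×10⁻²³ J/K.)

Johnson–Nyquist: V_n = √(4kTRB) ⇒ R = V_n² / (4kTB)
4kTB = 4 × 1.38×10⁻²³ × 300 × 6.98×10³ = 1.16×10⁻¹⁶
R = (4.51×10⁻⁷)² / 1.16×10⁻¹⁶ = 1.76×10³ Ω = 1.76 kΩ

1.76 kΩ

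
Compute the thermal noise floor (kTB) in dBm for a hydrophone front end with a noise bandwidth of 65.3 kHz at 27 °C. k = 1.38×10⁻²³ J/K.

−125.7 dBm

T = 27 °C + 273.15 = 300.15 K
P_n = kTB = 1.38×10⁻²³ × 300.15 × 6.53×10⁴ = 2.70×10⁻¹⁶ W
In dBm: 10 log₁₀(2.70×10⁻¹⁶ / 10⁻³) = −125.7 dBm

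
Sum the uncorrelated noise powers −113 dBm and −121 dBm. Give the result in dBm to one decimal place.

−112.4 dBm

Convert to linear, add, convert back:
P₁ = 5.01×10⁻¹⁵ W, P₂ = 7.94×10⁻¹⁶ W
P_tot = 5.81×10⁻¹⁵ W → 10 log₁₀(P_tot / 10⁻³) = −112.4 dBm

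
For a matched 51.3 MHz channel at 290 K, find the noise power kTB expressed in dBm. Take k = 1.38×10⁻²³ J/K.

−96.9 dBm

P_n = kTB = 1.38×10⁻²³ × 290 × 5.13×10⁷ = 2.05×10⁻¹³ W
In dBm: 10 log₁₀(2.05×10⁻¹³ / 10⁻³) = −96.9 dBm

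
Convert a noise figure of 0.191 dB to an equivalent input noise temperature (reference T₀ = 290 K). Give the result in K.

13.0 K

F = 10^(0.191/10) = 1.04496
T_e = (F − 1)·T₀ = (1.04496 − 1) × 290 = 13.0 K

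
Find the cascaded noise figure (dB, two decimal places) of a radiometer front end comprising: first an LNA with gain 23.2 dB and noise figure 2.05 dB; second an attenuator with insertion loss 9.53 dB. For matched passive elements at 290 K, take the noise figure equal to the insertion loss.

2.15 dB

Convert to linear (a loss of L dB is a gain of −L dB): F_i = 10^(NF_i/10), G_i = 10^(G_i,dB/10)
  Stage 1: F_1 = 10^(2.05/10) = 1.603, G_1 = 10^(23.2/10) = 208.9
  Stage 2: F_2 = 10^(9.53/10) = 8.974, G_2 = 10^(−9.53/10) = 0.1114
Friis cascade:
  F = 1.603 + (8.974 − 1)/208.9 = 1.641
NF = 10 log₁₀(1.641) = 2.15 dB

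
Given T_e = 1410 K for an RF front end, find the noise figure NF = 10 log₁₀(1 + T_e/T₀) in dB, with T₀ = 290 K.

7.68 dB

F = 1 + T_e/T₀ = 1 + 1410/290 = 5.86207
NF = 10 log₁₀(5.86207) = 7.68 dB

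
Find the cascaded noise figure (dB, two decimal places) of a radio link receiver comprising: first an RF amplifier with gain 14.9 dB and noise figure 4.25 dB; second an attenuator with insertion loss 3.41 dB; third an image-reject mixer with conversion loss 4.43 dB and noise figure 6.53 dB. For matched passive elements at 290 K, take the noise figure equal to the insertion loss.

4.69 dB

Convert to linear (a loss of L dB is a gain of −L dB): F_i = 10^(NF_i/10), G_i = 10^(G_i,dB/10)
  Stage 1: F_1 = 10^(4.25/10) = 2.661, G_1 = 10^(14.9/10) = 30.90
  Stage 2: F_2 = 10^(3.41/10) = 2.193, G_2 = 10^(−3.41/10) = 0.4560
  Stage 3: F_3 = 10^(6.53/10) = 4.498, G_3 = 10^(−4.43/10) = 0.3606
Friis cascade:
  F = 2.661 + (2.193 − 1)/30.90 + (4.498 − 1)/14.09 = 2.948
NF = 10 log₁₀(2.948) = 4.69 dB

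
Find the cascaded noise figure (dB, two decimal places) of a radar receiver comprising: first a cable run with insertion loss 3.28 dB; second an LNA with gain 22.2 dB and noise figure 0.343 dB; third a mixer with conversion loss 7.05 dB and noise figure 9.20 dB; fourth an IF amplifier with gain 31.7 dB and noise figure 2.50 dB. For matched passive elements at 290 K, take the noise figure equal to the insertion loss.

Convert to linear (a loss of L dB is a gain of −L dB): F_i = 10^(NF_i/10), G_i = 10^(G_i,dB/10)
  Stage 1: F_1 = 10^(3.28/10) = 2.128, G_1 = 10^(−3.28/10) = 0.4699
  Stage 2: F_2 = 10^(0.343/10) = 1.082, G_2 = 10^(22.2/10) = 166.0
  Stage 3: F_3 = 10^(9.20/10) = 8.318, G_3 = 10^(−7.05/10) = 0.1972
  Stage 4: F_4 = 10^(2.50/10) = 1.778, G_4 = 10^(31.7/10) = 1479
Friis cascade:
  F = 2.128 + (1.082 − 1)/0.4699 + (8.318 − 1)/77.98 + (1.778 − 1)/15.38 = 2.447
NF = 10 log₁₀(2.447) = 3.89 dB

3.89 dB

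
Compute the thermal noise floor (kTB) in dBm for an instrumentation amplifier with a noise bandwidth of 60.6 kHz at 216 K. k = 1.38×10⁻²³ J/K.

P_n = kTB = 1.38×10⁻²³ × 216 × 6.06×10⁴ = 1.81×10⁻¹⁶ W
In dBm: 10 log₁₀(1.81×10⁻¹⁶ / 10⁻³) = −127.4 dBm

−127.4 dBm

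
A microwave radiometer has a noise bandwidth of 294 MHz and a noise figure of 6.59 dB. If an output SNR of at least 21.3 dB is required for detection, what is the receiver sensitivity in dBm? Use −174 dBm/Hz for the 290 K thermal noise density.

−61.4 dBm

Sensitivity = −174 + 10 log₁₀(B) + NF + SNR_min
= −174 + 84.68 + 6.59 + 21.3
= −61.43 dBm → −61.4 dBm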